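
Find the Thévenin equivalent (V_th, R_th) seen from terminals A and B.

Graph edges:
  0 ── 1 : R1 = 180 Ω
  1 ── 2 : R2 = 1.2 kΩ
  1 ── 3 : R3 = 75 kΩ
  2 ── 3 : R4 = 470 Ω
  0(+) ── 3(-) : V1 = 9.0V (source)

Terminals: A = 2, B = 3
Step 1 — V_th is the open-circuit voltage V_A - V_B (nothing connected across the terminals).
Nodal analysis, taking node 3 as the 0 V reference.
Source V1 fixes V_0 = 9 V.
KCL at each unknown node (sum of currents leaving = 0; resistances in Ω):
  Node 1: (V_1 - 9)/180 + (V_1 - V_2)/1200 + (V_1 - 0)/75000 = 0
  Node 2: (V_2 - V_1)/1200 + (V_2 - 0)/470 = 0
Collecting terms (coefficients in siemens):
  0.006402·V_1 - 0.0008333·V_2 = 0.05
  0.002961·V_2 - 0.0008333·V_1 = 0
Determinant D = (0.006402)(0.002961) - (-0.0008333)(-0.0008333) = 0.00001826
V_1 = [(0.05)(0.002961) - (-0.0008333)(0)]/D = 8.107 V
V_2 = [(0.006402)(0) - (0.05)(-0.0008333)]/D = 2.282 V
V_th = V_2 - V_3 = 2.282 - 0 = 2.282 V
Step 2 — R_th: zero the source — replace V1 by a short circuit (node 3 merges into node 0) — and find the resistance seen between A (node 2) and B (node 0).
Reduce the network between node 2 (A) and node 0 (B) by series/parallel combination:
  Rp1 = R1 ‖ R3 (parallel, both between nodes 0 and 1) = 1/(1/180 + 1/75000) = 179.6 Ω
  Rs1 = R2 + Rp1 (series, joined only at node 1) = 1200 + 179.6 = 1380 Ω
  Rp2 = R4 ‖ Rs1 (parallel, both between nodes 0 and 2) = 1/(1/470 + 1/1380) = 350.6 Ω
R_th = 350.6 Ω

Final answer: V_th = 2.282 V, R_th = 350.6 Ω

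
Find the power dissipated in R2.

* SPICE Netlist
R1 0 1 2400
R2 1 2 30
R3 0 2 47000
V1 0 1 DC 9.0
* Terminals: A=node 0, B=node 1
Nodal analysis, taking node 1 as the 0 V reference.
Source V1 fixes V_0 = 9 V.
KCL at each unknown node (sum of currents leaving = 0; resistances in Ω):
  Node 2: (V_2 - 0)/30 + (V_2 - 9)/47000 = 0
Collecting terms: 0.03335 × V_2 = 0.0001915  =>  V_2 = 0.005741 V
I_R2 = (V_1 - V_2)/R2 = (0 - 0.005741)/30 = -0.0001914 A
P_R2 = I_R2² × R2 = (-0.0001914)² × 30 = 0.000001099 W

Final answer: 1.099e-06 W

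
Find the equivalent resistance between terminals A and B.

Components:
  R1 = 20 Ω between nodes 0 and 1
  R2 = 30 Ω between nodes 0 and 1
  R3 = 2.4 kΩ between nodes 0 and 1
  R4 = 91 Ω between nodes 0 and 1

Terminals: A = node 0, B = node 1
Reduce the network between node 0 (A) and node 1 (B) by series/parallel combination:
  Rp1 = R1 ‖ R2 ‖ R3 ‖ R4 (parallel, all between nodes 0 and 1) = 1/(1/20 + 1/30 + 1/2400 + 1/91) = 10.56 Ω
R_eq = 10.56 Ω

Final answer: 10.56 Ω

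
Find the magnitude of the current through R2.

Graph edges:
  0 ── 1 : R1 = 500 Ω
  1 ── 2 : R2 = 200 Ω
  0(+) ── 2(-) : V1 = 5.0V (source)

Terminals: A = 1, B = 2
Nodal analysis, taking node 2 as the 0 V reference.
Source V1 fixes V_0 = 5 V.
KCL at each unknown node (sum of currents leaving = 0; resistances in Ω):
  Node 1: (V_1 - 5)/500 + (V_1 - 0)/200 = 0
Collecting terms: 0.007 × V_1 = 0.01  =>  V_1 = 1.429 V
I_R2 = (V_1 - V_2)/R2 = (1.429 - 0)/200 = 0.007143 A
|I_R2| = 0.007143 A

Final answer: |I_R2| = 0.007143 A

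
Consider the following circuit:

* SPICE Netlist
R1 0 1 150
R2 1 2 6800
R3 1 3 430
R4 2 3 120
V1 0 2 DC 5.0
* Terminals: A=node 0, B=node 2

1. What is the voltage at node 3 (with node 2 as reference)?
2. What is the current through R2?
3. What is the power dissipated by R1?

Nodal analysis, taking node 2 as the 0 V reference.
Source V1 fixes V_0 = 5 V.
KCL at each unknown node (sum of currents leaving = 0; resistances in Ω):
  Node 1: (V_1 - 5)/150 + (V_1 - 0)/6800 + (V_1 - V_3)/430 = 0
  Node 3: (V_3 - V_1)/430 + (V_3 - 0)/120 = 0
Collecting terms (coefficients in siemens):
  0.009139·V_1 - 0.002326·V_3 = 0.03333
  0.01066·V_3 - 0.002326·V_1 = 0
Determinant D = (0.009139)(0.01066) - (-0.002326)(-0.002326) = 0.00009201
V_1 = [(0.03333)(0.01066) - (-0.002326)(0)]/D = 3.862 V
V_3 = [(0.009139)(0) - (0.03333)(-0.002326)]/D = 0.8425 V
Part 1:
  Read off the nodal solution: V_3 = 0.8425 V
Part 2:
  I_R2 = (V_1 - V_2)/R2 = (3.862 - 0)/6800 = 0.0005679 A
  Magnitude: I_R2 = 0.0005679 A
Part 3:
  I_R1 = (V_0 - V_1)/R1 = (5 - 3.862)/150 = 0.007589 A
  P_R1 = I_R1² × R1 = (0.007589)² × 150 = 0.008639 W

Final answers:
1. V_3 = 0.8425 V
2. I_R2 = 0.0005679 A
3. P_R1 = 0.008639 W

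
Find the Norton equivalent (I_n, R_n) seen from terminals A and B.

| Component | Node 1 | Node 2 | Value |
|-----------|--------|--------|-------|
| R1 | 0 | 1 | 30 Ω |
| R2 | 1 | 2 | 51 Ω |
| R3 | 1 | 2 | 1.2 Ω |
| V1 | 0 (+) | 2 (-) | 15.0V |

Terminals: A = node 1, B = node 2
Find the Thévenin equivalent first; then I_n = V_th/R_th and R_n = R_th.
Step 1 — V_th is the open-circuit voltage V_A - V_B (nothing connected across the terminals).
Nodal analysis, taking node 2 as the 0 V reference.
Source V1 fixes V_0 = 15 V.
KCL at each unknown node (sum of currents leaving = 0; resistances in Ω):
  Node 1: (V_1 - 15)/30 + (V_1 - 0)/51 + (V_1 - 0)/1.2 = 0
Collecting terms: 0.8863 × V_1 = 0.5  =>  V_1 = 0.5642 V
V_th = V_1 - V_2 = 0.5642 - 0 = 0.5642 V
Step 2 — R_th: zero the source — replace V1 by a short circuit (node 2 merges into node 0) — and find the resistance seen between A (node 1) and B (node 0).
Reduce the network between node 1 (A) and node 0 (B) by series/parallel combination:
  Rp1 = R1 ‖ R2 ‖ R3 (parallel, all between nodes 0 and 1) = 1/(1/30 + 1/51 + 1/1.2) = 1.128 Ω
R_th = 1.128 Ω
I_n = V_th/R_th = 0.5642/1.128 = 0.5 A, and R_n = R_th = 1.128 Ω

Final answer: I_n = 0.5 A, R_n = 1.128 Ω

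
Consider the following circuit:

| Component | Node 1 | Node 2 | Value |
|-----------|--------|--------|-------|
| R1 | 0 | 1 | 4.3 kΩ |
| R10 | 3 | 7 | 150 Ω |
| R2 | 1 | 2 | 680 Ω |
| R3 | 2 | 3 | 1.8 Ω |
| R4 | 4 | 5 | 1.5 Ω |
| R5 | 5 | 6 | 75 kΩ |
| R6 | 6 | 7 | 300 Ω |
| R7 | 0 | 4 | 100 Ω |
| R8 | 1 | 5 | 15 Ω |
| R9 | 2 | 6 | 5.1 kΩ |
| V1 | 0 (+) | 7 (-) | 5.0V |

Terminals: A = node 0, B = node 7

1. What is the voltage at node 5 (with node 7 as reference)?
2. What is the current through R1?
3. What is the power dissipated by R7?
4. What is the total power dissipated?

Nodal analysis, taking node 7 as the 0 V reference.
Source V1 fixes V_0 = 5 V.
KCL at each unknown node (sum of currents leaving = 0; resistances in Ω):
  Node 1: (V_1 - 5)/4300 + (V_1 - V_2)/680 + (V_1 - V_5)/15 = 0
  Node 2: (V_2 - V_1)/680 + (V_2 - V_3)/1.8 + (V_2 - V_6)/5100 = 0
  Node 3: (V_3 - V_2)/1.8 + (V_3 - 0)/150 = 0
  Node 4: (V_4 - V_5)/1.5 + (V_4 - 5)/100 = 0
  Node 5: (V_5 - V_4)/1.5 + (V_5 - V_6)/75000 + (V_5 - V_1)/15 = 0
  Node 6: (V_6 - V_5)/75000 + (V_6 - 0)/300 + (V_6 - V_2)/5100 = 0
Collecting terms (coefficients in siemens):
  0.06837·V_1 - 0.001471·V_2 - 0.06667·V_5 = 0.001163
  0.5572·V_2 - 0.001471·V_1 - 0.5556·V_3 - 0.0001961·V_6 = 0
  0.5622·V_3 - 0.5556·V_2 = 0
  0.6767·V_4 - 0.6667·V_5 = 0.05
  0.7333·V_5 - 0.06667·V_1 - 0.6667·V_4 - 0.00001333·V_6 = 0
  0.003543·V_6 - 0.0001961·V_2 - 0.00001333·V_5 = 0
Solving these 6 simultaneous equations (Gaussian elimination) gives:
  V_1 = 4.392 V, V_2 = 0.784 V, V_3 = 0.7747 V, V_4 = 4.478 V
  V_5 = 4.47 V, V_6 = 0.06021 V
Part 1:
  Read off the nodal solution: V_5 = 4.47 V
Part 2:
  I_R1 = (V_0 - V_1)/R1 = (5 - 4.392)/4300 = 0.0001413 A
  Magnitude: I_R1 = 0.0001413 A
Part 3:
  I_R7 = (V_0 - V_4)/R7 = (5 - 4.478)/100 = 0.005224 A
  P_R7 = I_R7² × R7 = (0.005224)² × 100 = 0.002729 W
Part 4:
  Power in each resistor, P = (ΔV)²/R:
    P_R1 = (5 - 4.392)²/4300 = 0.00008588 W
    P_R2 = (4.392 - 0.784)²/680 = 0.01915 W
    P_R3 = (0.784 - 0.7747)²/1.8 = 0.00004801 W
    P_R4 = (4.478 - 4.47)²/1.5 = 0.00004093 W
    P_R5 = (4.47 - 0.06021)²/75000 = 0.0002593 W
    P_R6 = (0.06021 - 0)²/300 = 0.00001208 W
    P_R7 = (5 - 4.478)²/100 = 0.002729 W
    P_R8 = (4.392 - 4.47)²/15 = 0.0004002 W
    P_R9 = (0.784 - 0.06021)²/5100 = 0.0001027 W
    P_R10 = (0.7747 - 0)²/150 = 0.004001 W
  P_total = P_R1 + P_R2 + P_R3 + P_R4 + P_R5 + P_R6 + P_R7 + P_R8 + P_R9 + P_R10 = 0.02683 W

Final answers:
1. V_5 = 4.47 V
2. I_R1 = 0.0001413 A
3. P_R7 = 0.002729 W
4. P_total = 0.02683 W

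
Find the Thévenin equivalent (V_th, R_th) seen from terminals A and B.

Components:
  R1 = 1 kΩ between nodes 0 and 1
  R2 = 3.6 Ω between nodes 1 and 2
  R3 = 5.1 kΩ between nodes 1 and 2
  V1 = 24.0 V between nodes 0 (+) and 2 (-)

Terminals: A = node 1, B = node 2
Step 1 — V_th is the open-circuit voltage V_A - V_B (nothing connected across the terminals).
Nodal analysis, taking node 2 as the 0 V reference.
Source V1 fixes V_0 = 24 V.
KCL at each unknown node (sum of currents leaving = 0; resistances in Ω):
  Node 1: (V_1 - 24)/1000 + (V_1 - 0)/3.6 + (V_1 - 0)/5100 = 0
Collecting terms: 0.279 × V_1 = 0.024  =>  V_1 = 0.08603 V
V_th = V_1 - V_2 = 0.08603 - 0 = 0.08603 V
Step 2 — R_th: zero the source — replace V1 by a short circuit (node 2 merges into node 0) — and find the resistance seen between A (node 1) and B (node 0).
Reduce the network between node 1 (A) and node 0 (B) by series/parallel combination:
  Rp1 = R1 ‖ R2 ‖ R3 (parallel, all between nodes 0 and 1) = 1/(1/1000 + 1/3.6 + 1/5100) = 3.585 Ω
R_th = 3.585 Ω

Final answer: V_th = 0.08603 V, R_th = 3.585 Ω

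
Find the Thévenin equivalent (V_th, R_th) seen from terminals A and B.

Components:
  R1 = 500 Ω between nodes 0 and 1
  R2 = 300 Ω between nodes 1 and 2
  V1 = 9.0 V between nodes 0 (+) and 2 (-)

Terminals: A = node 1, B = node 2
Step 1 — V_th is the open-circuit voltage V_A - V_B (nothing connected across the terminals).
Nodal analysis, taking node 2 as the 0 V reference.
Source V1 fixes V_0 = 9 V.
KCL at each unknown node (sum of currents leaving = 0; resistances in Ω):
  Node 1: (V_1 - 9)/500 + (V_1 - 0)/300 = 0
Collecting terms: 0.005333 × V_1 = 0.018  =>  V_1 = 3.375 V
V_th = V_1 - V_2 = 3.375 - 0 = 3.375 V
Step 2 — R_th: zero the source — replace V1 by a short circuit (node 2 merges into node 0) — and find the resistance seen between A (node 1) and B (node 0).
Reduce the network between node 1 (A) and node 0 (B) by series/parallel combination:
  Rp1 = R1 ‖ R2 (parallel, both between nodes 0 and 1) = 1/(1/500 + 1/300) = 187.5 Ω
R_th = 187.5 Ω

Final answer: V_th = 3.375 V, R_th = 187.5 Ω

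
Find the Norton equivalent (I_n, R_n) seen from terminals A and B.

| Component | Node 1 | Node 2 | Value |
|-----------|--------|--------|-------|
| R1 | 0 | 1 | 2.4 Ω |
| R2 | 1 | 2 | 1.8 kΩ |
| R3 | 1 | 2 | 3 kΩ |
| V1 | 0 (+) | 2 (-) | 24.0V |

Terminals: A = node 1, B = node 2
Find the Thévenin equivalent first; then I_n = V_th/R_th and R_n = R_th.
Step 1 — V_th is the open-circuit voltage V_A - V_B (nothing connected across the terminals).
Nodal analysis, taking node 2 as the 0 V reference.
Source V1 fixes V_0 = 24 V.
KCL at each unknown node (sum of currents leaving = 0; resistances in Ω):
  Node 1: (V_1 - 24)/2.4 + (V_1 - 0)/1800 + (V_1 - 0)/3000 = 0
Collecting terms: 0.4176 × V_1 = 10  =>  V_1 = 23.95 V
V_th = V_1 - V_2 = 23.95 - 0 = 23.95 V
Step 2 — R_th: zero the source — replace V1 by a short circuit (node 2 merges into node 0) — and find the resistance seen between A (node 1) and B (node 0).
Reduce the network between node 1 (A) and node 0 (B) by series/parallel combination:
  Rp1 = R1 ‖ R2 ‖ R3 (parallel, all between nodes 0 and 1) = 1/(1/2.4 + 1/1800 + 1/3000) = 2.395 Ω
R_th = 2.395 Ω
I_n = V_th/R_th = 23.95/2.395 = 10 A, and R_n = R_th = 2.395 Ω

Final answer: I_n = 10 A, R_n = 2.395 Ω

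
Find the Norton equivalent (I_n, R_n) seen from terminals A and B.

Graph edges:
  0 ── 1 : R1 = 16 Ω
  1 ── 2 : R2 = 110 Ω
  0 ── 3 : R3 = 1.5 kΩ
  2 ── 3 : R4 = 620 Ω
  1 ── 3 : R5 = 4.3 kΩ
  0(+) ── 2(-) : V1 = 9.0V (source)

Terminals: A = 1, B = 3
Find the Thévenin equivalent first; then I_n = V_th/R_th and R_n = R_th.
Step 1 — V_th is the open-circuit voltage V_A - V_B (nothing connected across the terminals).
Nodal analysis, taking node 2 as the 0 V reference.
Source V1 fixes V_0 = 9 V.
KCL at each unknown node (sum of currents leaving = 0; resistances in Ω):
  Node 1: (V_1 - 9)/16 + (V_1 - 0)/110 + (V_1 - V_3)/4300 = 0
  Node 3: (V_3 - 9)/1500 + (V_3 - 0)/620 + (V_3 - V_1)/4300 = 0
Collecting terms (coefficients in siemens):
  0.07182·V_1 - 0.0002326·V_3 = 0.5625
  0.002512·V_3 - 0.0002326·V_1 = 0.006
Determinant D = (0.07182)(0.002512) - (-0.0002326)(-0.0002326) = 0.0001804
V_1 = [(0.5625)(0.002512) - (-0.0002326)(0.006)]/D = 7.842 V
V_3 = [(0.07182)(0.006) - (0.5625)(-0.0002326)]/D = 3.114 V
V_th = V_1 - V_3 = 7.842 - 3.114 = 4.727 V
Step 2 — R_th: zero the source — replace V1 by a short circuit (node 2 merges into node 0) — and find the resistance seen between A (node 1) and B (node 3).
Reduce the network between node 1 (A) and node 3 (B) by series/parallel combination:
  Rp1 = R1 ‖ R2 (parallel, both between nodes 0 and 1) = 1/(1/16 + 1/110) = 13.97 Ω
  Rp2 = R3 ‖ R4 (parallel, both between nodes 0 and 3) = 1/(1/1500 + 1/620) = 438.7 Ω
  Rs1 = Rp1 + Rp2 (series, joined only at node 0) = 13.97 + 438.7 = 452.6 Ω
  Rp3 = R5 ‖ Rs1 (parallel, both between nodes 1 and 3) = 1/(1/4300 + 1/452.6) = 409.5 Ω
R_th = 409.5 Ω
I_n = V_th/R_th = 4.727/409.5 = 0.01154 A, and R_n = R_th = 409.5 Ω

Final answer: I_n = 0.01154 A, R_n = 409.5 Ω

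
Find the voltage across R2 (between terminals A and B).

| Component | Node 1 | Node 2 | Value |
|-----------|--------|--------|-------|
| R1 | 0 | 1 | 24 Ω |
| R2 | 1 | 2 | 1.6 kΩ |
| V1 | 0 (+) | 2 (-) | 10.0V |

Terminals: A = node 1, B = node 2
R1 and R2 are in series across V1 (node 0 → node 1 → node 2), and the output A–B is taken across R2, so this is a voltage divider.
Series current: I = V1/(R1 + R2) = 10/(24 + 1600) = 10/1624 = 0.006158 A
V_R2 = I × R2 = V1 × R2/(R1 + R2) = 10 × 1600/1624 = 9.852 V

Final answer: 9.852 V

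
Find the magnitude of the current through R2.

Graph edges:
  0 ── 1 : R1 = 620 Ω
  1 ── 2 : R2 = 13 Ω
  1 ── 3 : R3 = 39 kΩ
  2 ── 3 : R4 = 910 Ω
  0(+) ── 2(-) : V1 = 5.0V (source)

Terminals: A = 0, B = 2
Nodal analysis, taking node 2 as the 0 V reference.
Source V1 fixes V_0 = 5 V.
KCL at each unknown node (sum of currents leaving = 0; resistances in Ω):
  Node 1: (V_1 - 5)/620 + (V_1 - 0)/13 + (V_1 - V_3)/39000 = 0
  Node 3: (V_3 - V_1)/39000 + (V_3 - 0)/910 = 0
Collecting terms (coefficients in siemens):
  0.07856·V_1 - 0.00002564·V_3 = 0.008065
  0.001125·V_3 - 0.00002564·V_1 = 0
Determinant D = (0.07856)(0.001125) - (-0.00002564)(-0.00002564) = 0.00008835
V_1 = [(0.008065)(0.001125) - (-0.00002564)(0)]/D = 0.1027 V
V_3 = [(0.07856)(0) - (0.008065)(-0.00002564)]/D = 0.002341 V
I_R2 = (V_1 - V_2)/R2 = (0.1027 - 0)/13 = 0.007896 A
|I_R2| = 0.007896 A

Final answer: |I_R2| = 0.007896 A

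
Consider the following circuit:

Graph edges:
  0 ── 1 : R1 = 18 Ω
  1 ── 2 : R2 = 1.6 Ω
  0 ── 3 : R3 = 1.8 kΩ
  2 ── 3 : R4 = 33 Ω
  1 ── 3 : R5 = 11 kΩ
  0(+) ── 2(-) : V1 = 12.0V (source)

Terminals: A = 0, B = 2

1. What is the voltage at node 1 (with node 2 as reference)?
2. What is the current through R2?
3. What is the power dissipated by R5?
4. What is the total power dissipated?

Nodal analysis, taking node 2 as the 0 V reference.
Source V1 fixes V_0 = 12 V.
KCL at each unknown node (sum of currents leaving = 0; resistances in Ω):
  Node 1: (V_1 - 12)/18 + (V_1 - 0)/1.6 + (V_1 - V_3)/11000 = 0
  Node 3: (V_3 - 12)/1800 + (V_3 - 0)/33 + (V_3 - V_1)/11000 = 0
Collecting terms (coefficients in siemens):
  0.6806·V_1 - 0.00009091·V_3 = 0.6667
  0.03095·V_3 - 0.00009091·V_1 = 0.006667
Determinant D = (0.6806)(0.03095) - (-0.00009091)(-0.00009091) = 0.02107
V_1 = [(0.6667)(0.03095) - (-0.00009091)(0.006667)]/D = 0.9795 V
V_3 = [(0.6806)(0.006667) - (0.6667)(-0.00009091)]/D = 0.2183 V
Part 1:
  Read off the nodal solution: V_1 = 0.9795 V
Part 2:
  I_R2 = (V_1 - V_2)/R2 = (0.9795 - 0)/1.6 = 0.6122 A
  Magnitude: I_R2 = 0.6122 A
Part 3:
  I_R5 = (V_1 - V_3)/R5 = (0.9795 - 0.2183)/11000 = 0.0000692 A
  P_R5 = I_R5² × R5 = (0.0000692)² × 11000 = 0.00005268 W
Part 4:
  Power in each resistor, P = (ΔV)²/R:
    P_R1 = (12 - 0.9795)²/18 = 6.747 W
    P_R2 = (0.9795 - 0)²/1.6 = 0.5996 W
    P_R3 = (12 - 0.2183)²/1800 = 0.07712 W
    P_R4 = (0 - 0.2183)²/33 = 0.001444 W
    P_R5 = (0.9795 - 0.2183)²/11000 = 0.00005268 W
  P_total = P_R1 + P_R2 + P_R3 + P_R4 + P_R5 = 7.426 W

Final answers:
1. V_1 = 0.9795 V
2. I_R2 = 0.6122 A
3. P_R5 = 5.268e-05 W
4. P_total = 7.426 W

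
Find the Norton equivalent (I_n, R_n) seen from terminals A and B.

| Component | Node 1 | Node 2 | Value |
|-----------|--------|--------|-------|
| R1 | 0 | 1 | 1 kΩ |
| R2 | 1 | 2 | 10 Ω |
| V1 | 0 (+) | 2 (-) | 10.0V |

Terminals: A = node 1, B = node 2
Find the Thévenin equivalent first; then I_n = V_th/R_th and R_n = R_th.
Step 1 — V_th is the open-circuit voltage V_A - V_B (nothing connected across the terminals).
Nodal analysis, taking node 2 as the 0 V reference.
Source V1 fixes V_0 = 10 V.
KCL at each unknown node (sum of currents leaving = 0; resistances in Ω):
  Node 1: (V_1 - 10)/1000 + (V_1 - 0)/10 = 0
Collecting terms: 0.101 × V_1 = 0.01  =>  V_1 = 0.09901 V
V_th = V_1 - V_2 = 0.09901 - 0 = 0.09901 V
Step 2 — R_th: zero the source — replace V1 by a short circuit (node 2 merges into node 0) — and find the resistance seen between A (node 1) and B (node 0).
Reduce the network between node 1 (A) and node 0 (B) by series/parallel combination:
  Rp1 = R1 ‖ R2 (parallel, both between nodes 0 and 1) = 1/(1/1000 + 1/10) = 9.901 Ω
R_th = 9.901 Ω
I_n = V_th/R_th = 0.09901/9.901 = 0.01 A, and R_n = R_th = 9.901 Ω

Final answer: I_n = 0.01 A, R_n = 9.901 Ω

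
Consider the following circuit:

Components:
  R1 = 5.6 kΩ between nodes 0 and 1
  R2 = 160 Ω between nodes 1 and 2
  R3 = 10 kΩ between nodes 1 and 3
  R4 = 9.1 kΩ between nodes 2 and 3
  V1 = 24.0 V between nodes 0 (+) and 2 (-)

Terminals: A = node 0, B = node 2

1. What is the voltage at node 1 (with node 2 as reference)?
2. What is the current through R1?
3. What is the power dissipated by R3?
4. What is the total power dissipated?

Nodal analysis, taking node 2 as the 0 V reference.
Source V1 fixes V_0 = 24 V.
KCL at each unknown node (sum of currents leaving = 0; resistances in Ω):
  Node 1: (V_1 - 24)/5600 + (V_1 - 0)/160 + (V_1 - V_3)/10000 = 0
  Node 3: (V_3 - V_1)/10000 + (V_3 - 0)/9100 = 0
Collecting terms (coefficients in siemens):
  0.006529·V_1 - 0.0001·V_3 = 0.004286
  0.0002099·V_3 - 0.0001·V_1 = 0
Determinant D = (0.006529)(0.0002099) - (-0.0001)(-0.0001) = 0.00000136
V_1 = [(0.004286)(0.0002099) - (-0.0001)(0)]/D = 0.6613 V
V_3 = [(0.006529)(0) - (0.004286)(-0.0001)]/D = 0.3151 V
Part 1:
  Read off the nodal solution: V_1 = 0.6613 V
Part 2:
  I_R1 = (V_0 - V_1)/R1 = (24 - 0.6613)/5600 = 0.004168 A
  Magnitude: I_R1 = 0.004168 A
Part 3:
  I_R3 = (V_1 - V_3)/R3 = (0.6613 - 0.3151)/10000 = 0.00003462 A
  P_R3 = I_R3² × R3 = (0.00003462)² × 10000 = 0.00001199 W
Part 4:
  Power in each resistor, P = (ΔV)²/R:
    P_R1 = (24 - 0.6613)²/5600 = 0.09727 W
    P_R2 = (0.6613 - 0)²/160 = 0.002733 W
    P_R3 = (0.6613 - 0.3151)²/10000 = 0.00001199 W
    P_R4 = (0 - 0.3151)²/9100 = 0.00001091 W
  P_total = P_R1 + P_R2 + P_R3 + P_R4 = 0.1 W

Final answers:
1. V_1 = 0.6613 V
2. I_R1 = 0.004168 A
3. P_R3 = 1.199e-05 W
4. P_total = 0.1 W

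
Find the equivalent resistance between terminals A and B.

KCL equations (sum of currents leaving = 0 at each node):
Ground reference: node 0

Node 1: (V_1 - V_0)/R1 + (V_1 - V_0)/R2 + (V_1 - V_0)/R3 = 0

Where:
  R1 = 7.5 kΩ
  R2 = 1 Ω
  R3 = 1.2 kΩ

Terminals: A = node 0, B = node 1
Reduce the network between node 0 (A) and node 1 (B) by series/parallel combination:
  Rp1 = R1 ‖ R2 ‖ R3 (parallel, all between nodes 0 and 1) = 1/(1/7500 + 1/1 + 1/1200) = 0.999 Ω
R_eq = 0.999 Ω

Final answer: 0.999 Ω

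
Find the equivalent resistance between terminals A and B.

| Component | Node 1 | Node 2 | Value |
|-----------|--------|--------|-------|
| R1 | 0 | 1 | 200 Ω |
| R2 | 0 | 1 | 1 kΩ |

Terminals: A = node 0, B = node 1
Reduce the network between node 0 (A) and node 1 (B) by series/parallel combination:
  Rp1 = R1 ‖ R2 (parallel, both between nodes 0 and 1) = 1/(1/200 + 1/1000) = 166.7 Ω
R_eq = 166.7 Ω

Final answer: 166.7 Ω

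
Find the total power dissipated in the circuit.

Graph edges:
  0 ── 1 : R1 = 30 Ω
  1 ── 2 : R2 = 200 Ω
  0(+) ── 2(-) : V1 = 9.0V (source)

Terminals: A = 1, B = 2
Nodal analysis, taking node 2 as the 0 V reference.
Source V1 fixes V_0 = 9 V.
KCL at each unknown node (sum of currents leaving = 0; resistances in Ω):
  Node 1: (V_1 - 9)/30 + (V_1 - 0)/200 = 0
Collecting terms: 0.03833 × V_1 = 0.3  =>  V_1 = 7.826 V
Power in each resistor, P = (ΔV)²/R:
  P_R1 = (9 - 7.826)²/30 = 0.04594 W
  P_R2 = (7.826 - 0)²/200 = 0.3062 W
P_total = P_R1 + P_R2 = 0.3522 W

Final answer: 0.3522 W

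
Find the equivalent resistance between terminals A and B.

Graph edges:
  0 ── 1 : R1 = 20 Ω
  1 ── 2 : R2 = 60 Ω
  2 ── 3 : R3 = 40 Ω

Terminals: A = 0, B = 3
Reduce the network between node 0 (A) and node 3 (B) by series/parallel combination:
  Rs1 = R1 + R2 (series, joined only at node 1) = 20 + 60 = 80 Ω
  Rs2 = R3 + Rs1 (series, joined only at node 2) = 40 + 80 = 120 Ω
R_eq = 120 Ω

Final answer: 120 Ω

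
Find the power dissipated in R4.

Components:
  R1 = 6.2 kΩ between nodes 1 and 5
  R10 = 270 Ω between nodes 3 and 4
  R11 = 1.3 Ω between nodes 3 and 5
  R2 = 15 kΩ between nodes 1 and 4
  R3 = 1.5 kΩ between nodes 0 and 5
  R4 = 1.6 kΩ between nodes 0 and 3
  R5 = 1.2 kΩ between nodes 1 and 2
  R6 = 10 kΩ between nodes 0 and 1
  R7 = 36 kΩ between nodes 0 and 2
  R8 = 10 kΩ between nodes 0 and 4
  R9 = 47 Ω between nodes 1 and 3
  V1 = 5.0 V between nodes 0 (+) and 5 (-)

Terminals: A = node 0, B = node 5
Nodal analysis, taking node 5 as the 0 V reference.
Source V1 fixes V_0 = 5 V.
KCL at each unknown node (sum of currents leaving = 0; resistances in Ω):
  Node 1: (V_1 - 0)/6200 + (V_1 - V_4)/15000 + (V_1 - V_2)/1200 + (V_1 - 5)/10000 + (V_1 - V_3)/47 = 0
  Node 2: (V_2 - V_1)/1200 + (V_2 - 5)/36000 = 0
  Node 3: (V_3 - 5)/1600 + (V_3 - V_1)/47 + (V_3 - V_4)/270 + (V_3 - 0)/1.3 = 0
  Node 4: (V_4 - V_1)/15000 + (V_4 - 5)/10000 + (V_4 - V_3)/270 = 0
Collecting terms (coefficients in siemens):
  0.02244·V_1 - 0.0008333·V_2 - 0.02128·V_3 - 0.00006667·V_4 = 0.0005
  0.0008611·V_2 - 0.0008333·V_1 = 0.0001389
  0.7948·V_3 - 0.02128·V_1 - 0.003704·V_4 = 0.003125
  0.00387·V_4 - 0.00006667·V_1 - 0.003704·V_3 = 0.0005
Solving these 4 simultaneous equations (Gaussian elimination) gives:
  V_1 = 0.03516 V, V_2 = 0.1953 V, V_3 = 0.005502 V, V_4 = 0.1351 V
I_R4 = (V_0 - V_3)/R4 = (5 - 0.005502)/1600 = 0.003122 A
P_R4 = I_R4² × R4 = (0.003122)² × 1600 = 0.01559 W

Final answer: 0.01559 W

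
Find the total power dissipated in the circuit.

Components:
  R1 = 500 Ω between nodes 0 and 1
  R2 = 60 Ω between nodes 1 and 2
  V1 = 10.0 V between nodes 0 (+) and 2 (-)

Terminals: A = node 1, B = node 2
Nodal analysis, taking node 2 as the 0 V reference.
Source V1 fixes V_0 = 10 V.
KCL at each unknown node (sum of currents leaving = 0; resistances in Ω):
  Node 1: (V_1 - 10)/500 + (V_1 - 0)/60 = 0
Collecting terms: 0.01867 × V_1 = 0.02  =>  V_1 = 1.071 V
Power in each resistor, P = (ΔV)²/R:
  P_R1 = (10 - 1.071)²/500 = 0.1594 W
  P_R2 = (1.071 - 0)²/60 = 0.01913 W
P_total = P_R1 + P_R2 = 0.1786 W

Final answer: 0.1786 W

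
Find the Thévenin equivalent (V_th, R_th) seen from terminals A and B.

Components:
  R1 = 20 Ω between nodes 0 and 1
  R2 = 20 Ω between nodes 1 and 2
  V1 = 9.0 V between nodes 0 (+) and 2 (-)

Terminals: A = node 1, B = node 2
Step 1 — V_th is the open-circuit voltage V_A - V_B (nothing connected across the terminals).
Nodal analysis, taking node 2 as the 0 V reference.
Source V1 fixes V_0 = 9 V.
KCL at each unknown node (sum of currents leaving = 0; resistances in Ω):
  Node 1: (V_1 - 9)/20 + (V_1 - 0)/20 = 0
Collecting terms: 0.1 × V_1 = 0.45  =>  V_1 = 4.5 V
V_th = V_1 - V_2 = 4.5 - 0 = 4.5 V
Step 2 — R_th: zero the source — replace V1 by a short circuit (node 2 merges into node 0) — and find the resistance seen between A (node 1) and B (node 0).
Reduce the network between node 1 (A) and node 0 (B) by series/parallel combination:
  Rp1 = R1 ‖ R2 (parallel, both between nodes 0 and 1) = 1/(1/20 + 1/20) = 10 Ω
R_th = 10 Ω

Final answer: V_th = 4.5 V, R_th = 10 Ω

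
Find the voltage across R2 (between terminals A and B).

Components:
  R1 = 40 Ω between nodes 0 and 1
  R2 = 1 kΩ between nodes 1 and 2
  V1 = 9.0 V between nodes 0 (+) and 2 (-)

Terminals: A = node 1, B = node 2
R1 and R2 are in series across V1 (node 0 → node 1 → node 2), and the output A–B is taken across R2, so this is a voltage divider.
Series current: I = V1/(R1 + R2) = 9/(40 + 1000) = 9/1040 = 0.008654 A
V_R2 = I × R2 = V1 × R2/(R1 + R2) = 9 × 1000/1040 = 8.654 V

Final answer: 8.654 V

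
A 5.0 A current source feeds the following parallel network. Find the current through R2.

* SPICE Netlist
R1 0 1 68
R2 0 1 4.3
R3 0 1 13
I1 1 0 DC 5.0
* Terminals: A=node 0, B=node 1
All resistors sit directly between nodes 0 and 1, so they are in parallel and share one voltage V; the full source current 5 A splits among them.
1/R_par = 1/68 + 1/4.3 + 1/13 = 0.3242 S  =>  R_par = 3.085 Ω
V = I × R_par = 5 × 3.085 = 15.42 V
I_R2 = V/R2 = 15.42/4.3 = 3.587 A

Final answer: 3.587 A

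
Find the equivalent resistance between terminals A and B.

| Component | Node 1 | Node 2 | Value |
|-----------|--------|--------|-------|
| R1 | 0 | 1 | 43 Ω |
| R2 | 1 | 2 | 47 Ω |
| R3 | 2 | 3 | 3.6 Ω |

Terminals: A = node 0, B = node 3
Reduce the network between node 0 (A) and node 3 (B) by series/parallel combination:
  Rs1 = R1 + R2 (series, joined only at node 1) = 43 + 47 = 90 Ω
  Rs2 = R3 + Rs1 (series, joined only at node 2) = 3.6 + 90 = 93.6 Ω
R_eq = 93.6 Ω

Final answer: 93.6 Ω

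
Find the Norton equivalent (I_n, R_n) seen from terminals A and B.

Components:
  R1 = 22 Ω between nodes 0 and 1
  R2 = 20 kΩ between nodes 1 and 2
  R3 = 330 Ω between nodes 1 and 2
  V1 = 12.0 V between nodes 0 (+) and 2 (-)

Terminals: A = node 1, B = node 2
Find the Thévenin equivalent first; then I_n = V_th/R_th and R_n = R_th.
Step 1 — V_th is the open-circuit voltage V_A - V_B (nothing connected across the terminals).
Nodal analysis, taking node 2 as the 0 V reference.
Source V1 fixes V_0 = 12 V.
KCL at each unknown node (sum of currents leaving = 0; resistances in Ω):
  Node 1: (V_1 - 12)/22 + (V_1 - 0)/20000 + (V_1 - 0)/330 = 0
Collecting terms: 0.04853 × V_1 = 0.5455  =>  V_1 = 11.24 V
V_th = V_1 - V_2 = 11.24 - 0 = 11.24 V
Step 2 — R_th: zero the source — replace V1 by a short circuit (node 2 merges into node 0) — and find the resistance seen between A (node 1) and B (node 0).
Reduce the network between node 1 (A) and node 0 (B) by series/parallel combination:
  Rp1 = R1 ‖ R2 ‖ R3 (parallel, all between nodes 0 and 1) = 1/(1/22 + 1/20000 + 1/330) = 20.6 Ω
R_th = 20.6 Ω
I_n = V_th/R_th = 11.24/20.6 = 0.5455 A, and R_n = R_th = 20.6 Ω

Final answer: I_n = 0.5455 A, R_n = 20.6 Ω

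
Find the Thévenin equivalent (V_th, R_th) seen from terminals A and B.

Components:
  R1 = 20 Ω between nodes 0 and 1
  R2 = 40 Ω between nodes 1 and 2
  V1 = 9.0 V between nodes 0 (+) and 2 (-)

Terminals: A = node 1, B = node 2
Step 1 — V_th is the open-circuit voltage V_A - V_B (nothing connected across the terminals).
Nodal analysis, taking node 2 as the 0 V reference.
Source V1 fixes V_0 = 9 V.
KCL at each unknown node (sum of currents leaving = 0; resistances in Ω):
  Node 1: (V_1 - 9)/20 + (V_1 - 0)/40 = 0
Collecting terms: 0.075 × V_1 = 0.45  =>  V_1 = 6 V
V_th = V_1 - V_2 = 6 - 0 = 6 V
Step 2 — R_th: zero the source — replace V1 by a short circuit (node 2 merges into node 0) — and find the resistance seen between A (node 1) and B (node 0).
Reduce the network between node 1 (A) and node 0 (B) by series/parallel combination:
  Rp1 = R1 ‖ R2 (parallel, both between nodes 0 and 1) = 1/(1/20 + 1/40) = 13.33 Ω
R_th = 13.33 Ω

Final answer: V_th = 6 V, R_th = 13.33 Ω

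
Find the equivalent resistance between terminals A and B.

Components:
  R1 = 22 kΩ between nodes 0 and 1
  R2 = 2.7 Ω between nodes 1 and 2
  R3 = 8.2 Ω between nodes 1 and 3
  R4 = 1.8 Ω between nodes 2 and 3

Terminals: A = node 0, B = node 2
Reduce the network between node 0 (A) and node 2 (B) by series/parallel combination:
  Rs1 = R3 + R4 (series, joined only at node 3) = 8.2 + 1.8 = 10 Ω
  Rp1 = R2 ‖ Rs1 (parallel, both between nodes 1 and 2) = 1/(1/2.7 + 1/10) = 2.126 Ω
  Rs2 = R1 + Rp1 (series, joined only at node 1) = 22000 + 2.126 = 22000 Ω
R_eq = 22 kΩ

Final answer: 22 kΩ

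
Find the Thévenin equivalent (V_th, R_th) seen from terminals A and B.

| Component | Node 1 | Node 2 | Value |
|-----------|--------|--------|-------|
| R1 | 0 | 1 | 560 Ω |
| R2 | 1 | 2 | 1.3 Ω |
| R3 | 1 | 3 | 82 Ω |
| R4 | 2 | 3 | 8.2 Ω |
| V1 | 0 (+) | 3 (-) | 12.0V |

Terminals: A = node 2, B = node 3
Step 1 — V_th is the open-circuit voltage V_A - V_B (nothing connected across the terminals).
Nodal analysis, taking node 3 as the 0 V reference.
Source V1 fixes V_0 = 12 V.
KCL at each unknown node (sum of currents leaving = 0; resistances in Ω):
  Node 1: (V_1 - 12)/560 + (V_1 - V_2)/1.3 + (V_1 - 0)/82 = 0
  Node 2: (V_2 - V_1)/1.3 + (V_2 - 0)/8.2 = 0
Collecting terms (coefficients in siemens):
  0.7832·V_1 - 0.7692·V_2 = 0.02143
  0.8912·V_2 - 0.7692·V_1 = 0
Determinant D = (0.7832)(0.8912) - (-0.7692)(-0.7692) = 0.1063
V_1 = [(0.02143)(0.8912) - (-0.7692)(0)]/D = 0.1797 V
V_2 = [(0.7832)(0) - (0.02143)(-0.7692)]/D = 0.1551 V
V_th = V_2 - V_3 = 0.1551 - 0 = 0.1551 V
Step 2 — R_th: zero the source — replace V1 by a short circuit (node 3 merges into node 0) — and find the resistance seen between A (node 2) and B (node 0).
Reduce the network between node 2 (A) and node 0 (B) by series/parallel combination:
  Rp1 = R1 ‖ R3 (parallel, both between nodes 0 and 1) = 1/(1/560 + 1/82) = 71.53 Ω
  Rs1 = R2 + Rp1 (series, joined only at node 1) = 1.3 + 71.53 = 72.83 Ω
  Rp2 = R4 ‖ Rs1 (parallel, both between nodes 0 and 2) = 1/(1/8.2 + 1/72.83) = 7.37 Ω
R_th = 7.37 Ω

Final answer: V_th = 0.1551 V, R_th = 7.37 Ω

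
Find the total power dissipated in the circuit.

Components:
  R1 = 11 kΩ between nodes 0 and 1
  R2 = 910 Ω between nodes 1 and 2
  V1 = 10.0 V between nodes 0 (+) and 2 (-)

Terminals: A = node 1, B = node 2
Nodal analysis, taking node 2 as the 0 V reference.
Source V1 fixes V_0 = 10 V.
KCL at each unknown node (sum of currents leaving = 0; resistances in Ω):
  Node 1: (V_1 - 10)/11000 + (V_1 - 0)/910 = 0
Collecting terms: 0.00119 × V_1 = 0.0009091  =>  V_1 = 0.7641 V
Power in each resistor, P = (ΔV)²/R:
  P_R1 = (10 - 0.7641)²/11000 = 0.007755 W
  P_R2 = (0.7641 - 0)²/910 = 0.0006415 W
P_total = P_R1 + P_R2 = 0.008396 W

Final answer: 0.008396 W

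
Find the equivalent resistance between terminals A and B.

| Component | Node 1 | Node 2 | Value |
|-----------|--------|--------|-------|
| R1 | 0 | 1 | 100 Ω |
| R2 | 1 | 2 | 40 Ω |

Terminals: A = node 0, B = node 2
Reduce the network between node 0 (A) and node 2 (B) by series/parallel combination:
  Rs1 = R1 + R2 (series, joined only at node 1) = 100 + 40 = 140 Ω
R_eq = 140 Ω

Final answer: 140 Ω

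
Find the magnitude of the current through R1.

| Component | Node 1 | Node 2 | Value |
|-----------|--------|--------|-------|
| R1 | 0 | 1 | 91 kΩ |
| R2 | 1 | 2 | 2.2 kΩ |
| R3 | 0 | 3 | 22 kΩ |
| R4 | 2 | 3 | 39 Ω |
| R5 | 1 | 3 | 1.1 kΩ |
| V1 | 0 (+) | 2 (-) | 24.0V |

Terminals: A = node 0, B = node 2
Nodal analysis, taking node 2 as the 0 V reference.
Source V1 fixes V_0 = 24 V.
KCL at each unknown node (sum of currents leaving = 0; resistances in Ω):
  Node 1: (V_1 - 24)/91000 + (V_1 - 0)/2200 + (V_1 - V_3)/1100 = 0
  Node 3: (V_3 - 24)/22000 + (V_3 - 0)/39 + (V_3 - V_1)/1100 = 0
Collecting terms (coefficients in siemens):
  0.001375·V_1 - 0.0009091·V_3 = 0.0002637
  0.0266·V_3 - 0.0009091·V_1 = 0.001091
Determinant D = (0.001375)(0.0266) - (-0.0009091)(-0.0009091) = 0.00003573
V_1 = [(0.0002637)(0.0266) - (-0.0009091)(0.001091)]/D = 0.2241 V
V_3 = [(0.001375)(0.001091) - (0.0002637)(-0.0009091)]/D = 0.04868 V
I_R1 = (V_0 - V_1)/R1 = (24 - 0.2241)/91000 = 0.0002613 A
|I_R1| = 0.0002613 A

Final answer: |I_R1| = 0.0002613 A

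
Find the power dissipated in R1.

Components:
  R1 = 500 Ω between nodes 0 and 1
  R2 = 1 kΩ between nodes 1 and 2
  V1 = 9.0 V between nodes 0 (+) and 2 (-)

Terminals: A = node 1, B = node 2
Nodal analysis, taking node 2 as the 0 V reference.
Source V1 fixes V_0 = 9 V.
KCL at each unknown node (sum of currents leaving = 0; resistances in Ω):
  Node 1: (V_1 - 9)/500 + (V_1 - 0)/1000 = 0
Collecting terms: 0.003 × V_1 = 0.018  =>  V_1 = 6 V
I_R1 = (V_0 - V_1)/R1 = (9 - 6)/500 = 0.006 A
P_R1 = I_R1² × R1 = (0.006)² × 500 = 0.018 W

Final answer: 0.018 W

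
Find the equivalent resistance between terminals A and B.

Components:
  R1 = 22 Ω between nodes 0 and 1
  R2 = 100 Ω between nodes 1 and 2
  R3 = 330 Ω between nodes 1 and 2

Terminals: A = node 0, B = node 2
Reduce the network between node 0 (A) and node 2 (B) by series/parallel combination:
  Rp1 = R2 ‖ R3 (parallel, both between nodes 1 and 2) = 1/(1/100 + 1/330) = 76.74 Ω
  Rs1 = R1 + Rp1 (series, joined only at node 1) = 22 + 76.74 = 98.74 Ω
R_eq = 98.74 Ω

Final answer: 98.74 Ω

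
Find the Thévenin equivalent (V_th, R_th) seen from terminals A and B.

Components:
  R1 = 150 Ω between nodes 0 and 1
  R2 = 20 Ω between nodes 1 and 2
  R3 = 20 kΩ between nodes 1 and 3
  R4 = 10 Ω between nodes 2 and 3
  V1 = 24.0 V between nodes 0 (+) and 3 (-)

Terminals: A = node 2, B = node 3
Step 1 — V_th is the open-circuit voltage V_A - V_B (nothing connected across the terminals).
Nodal analysis, taking node 3 as the 0 V reference.
Source V1 fixes V_0 = 24 V.
KCL at each unknown node (sum of currents leaving = 0; resistances in Ω):
  Node 1: (V_1 - 24)/150 + (V_1 - V_2)/20 + (V_1 - 0)/20000 = 0
  Node 2: (V_2 - V_1)/20 + (V_2 - 0)/10 = 0
Collecting terms (coefficients in siemens):
  0.05672·V_1 - 0.05·V_2 = 0.16
  0.15·V_2 - 0.05·V_1 = 0
Determinant D = (0.05672)(0.15) - (-0.05)(-0.05) = 0.006008
V_1 = [(0.16)(0.15) - (-0.05)(0)]/D = 3.995 V
V_2 = [(0.05672)(0) - (0.16)(-0.05)]/D = 1.332 V
V_th = V_2 - V_3 = 1.332 - 0 = 1.332 V
Step 2 — R_th: zero the source — replace V1 by a short circuit (node 3 merges into node 0) — and find the resistance seen between A (node 2) and B (node 0).
Reduce the network between node 2 (A) and node 0 (B) by series/parallel combination:
  Rp1 = R1 ‖ R3 (parallel, both between nodes 0 and 1) = 1/(1/150 + 1/20000) = 148.9 Ω
  Rs1 = R2 + Rp1 (series, joined only at node 1) = 20 + 148.9 = 168.9 Ω
  Rp2 = R4 ‖ Rs1 (parallel, both between nodes 0 and 2) = 1/(1/10 + 1/168.9) = 9.441 Ω
R_th = 9.441 Ω

Final answer: V_th = 1.332 V, R_th = 9.441 Ω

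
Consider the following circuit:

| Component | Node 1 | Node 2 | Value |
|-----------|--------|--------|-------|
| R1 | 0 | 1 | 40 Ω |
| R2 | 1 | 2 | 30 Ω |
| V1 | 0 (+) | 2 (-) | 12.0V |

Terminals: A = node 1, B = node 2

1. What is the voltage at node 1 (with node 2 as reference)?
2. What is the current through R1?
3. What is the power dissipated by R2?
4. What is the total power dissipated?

Nodal analysis, taking node 2 as the 0 V reference.
Source V1 fixes V_0 = 12 V.
KCL at each unknown node (sum of currents leaving = 0; resistances in Ω):
  Node 1: (V_1 - 12)/40 + (V_1 - 0)/30 = 0
Collecting terms: 0.05833 × V_1 = 0.3  =>  V_1 = 5.143 V
Part 1:
  Read off the nodal solution: V_1 = 5.143 V
Part 2:
  I_R1 = (V_0 - V_1)/R1 = (12 - 5.143)/40 = 0.1714 A
  Magnitude: I_R1 = 0.1714 A
Part 3:
  I_R2 = (V_1 - V_2)/R2 = (5.143 - 0)/30 = 0.1714 A
  P_R2 = I_R2² × R2 = (0.1714)² × 30 = 0.8816 W
Part 4:
  Power in each resistor, P = (ΔV)²/R:
    P_R1 = (12 - 5.143)²/40 = 1.176 W
    P_R2 = (5.143 - 0)²/30 = 0.8816 W
  P_total = P_R1 + P_R2 = 2.057 W

Final answers:
1. V_1 = 5.143 V
2. I_R1 = 0.1714 A
3. P_R2 = 0.8816 W
4. P_total = 2.057 W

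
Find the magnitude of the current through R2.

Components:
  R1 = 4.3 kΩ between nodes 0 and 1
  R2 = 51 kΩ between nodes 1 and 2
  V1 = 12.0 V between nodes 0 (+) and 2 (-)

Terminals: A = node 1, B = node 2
Nodal analysis, taking node 2 as the 0 V reference.
Source V1 fixes V_0 = 12 V.
KCL at each unknown node (sum of currents leaving = 0; resistances in Ω):
  Node 1: (V_1 - 12)/4300 + (V_1 - 0)/51000 = 0
Collecting terms: 0.0002522 × V_1 = 0.002791  =>  V_1 = 11.07 V
I_R2 = (V_1 - V_2)/R2 = (11.07 - 0)/51000 = 0.000217 A
|I_R2| = 0.000217 A

Final answer: |I_R2| = 0.000217 A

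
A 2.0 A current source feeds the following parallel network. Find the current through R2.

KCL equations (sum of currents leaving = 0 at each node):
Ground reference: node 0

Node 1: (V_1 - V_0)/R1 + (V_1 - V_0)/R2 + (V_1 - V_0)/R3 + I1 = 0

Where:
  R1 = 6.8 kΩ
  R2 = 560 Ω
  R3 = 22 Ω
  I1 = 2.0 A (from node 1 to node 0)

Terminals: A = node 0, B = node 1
All resistors sit directly between nodes 0 and 1, so they are in parallel and share one voltage V; the full source current 2 A splits among them.
1/R_par = 1/6800 + 1/560 + 1/22 = 0.04739 S  =>  R_par = 21.1 Ω
V = I × R_par = 2 × 21.1 = 42.21 V
I_R2 = V/R2 = 42.21/560 = 0.07537 A

Final answer: 0.07537 A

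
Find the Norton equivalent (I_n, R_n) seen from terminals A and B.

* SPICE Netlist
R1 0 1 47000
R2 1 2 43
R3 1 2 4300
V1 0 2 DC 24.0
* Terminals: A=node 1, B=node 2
Find the Thévenin equivalent first; then I_n = V_th/R_th and R_n = R_th.
Step 1 — V_th is the open-circuit voltage V_A - V_B (nothing connected across the terminals).
Nodal analysis, taking node 2 as the 0 V reference.
Source V1 fixes V_0 = 24 V.
KCL at each unknown node (sum of currents leaving = 0; resistances in Ω):
  Node 1: (V_1 - 24)/47000 + (V_1 - 0)/43 + (V_1 - 0)/4300 = 0
Collecting terms: 0.02351 × V_1 = 0.0005106  =>  V_1 = 0.02172 V
V_th = V_1 - V_2 = 0.02172 - 0 = 0.02172 V
Step 2 — R_th: zero the source — replace V1 by a short circuit (node 2 merges into node 0) — and find the resistance seen between A (node 1) and B (node 0).
Reduce the network between node 1 (A) and node 0 (B) by series/parallel combination:
  Rp1 = R1 ‖ R2 ‖ R3 (parallel, all between nodes 0 and 1) = 1/(1/47000 + 1/43 + 1/4300) = 42.54 Ω
R_th = 42.54 Ω
I_n = V_th/R_th = 0.02172/42.54 = 0.0005106 A, and R_n = R_th = 42.54 Ω

Final answer: I_n = 0.0005106 A, R_n = 42.54 Ω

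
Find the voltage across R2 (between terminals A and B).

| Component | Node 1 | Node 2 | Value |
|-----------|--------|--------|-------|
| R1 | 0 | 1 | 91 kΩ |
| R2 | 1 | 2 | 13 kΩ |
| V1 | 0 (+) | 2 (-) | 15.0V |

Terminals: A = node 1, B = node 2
R1 and R2 are in series across V1 (node 0 → node 1 → node 2), and the output A–B is taken across R2, so this is a voltage divider.
Series current: I = V1/(R1 + R2) = 15/(91000 + 13000) = 15/104000 = 0.0001442 A
V_R2 = I × R2 = V1 × R2/(R1 + R2) = 15 × 13000/104000 = 1.875 V

Final answer: 1.875 V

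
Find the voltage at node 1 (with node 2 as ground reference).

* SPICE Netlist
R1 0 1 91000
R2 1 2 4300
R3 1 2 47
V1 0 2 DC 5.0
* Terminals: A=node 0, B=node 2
Nodal analysis, taking node 2 as the 0 V reference.
Source V1 fixes V_0 = 5 V.
KCL at each unknown node (sum of currents leaving = 0; resistances in Ω):
  Node 1: (V_1 - 5)/91000 + (V_1 - 0)/4300 + (V_1 - 0)/47 = 0
Collecting terms: 0.02152 × V_1 = 0.00005495  =>  V_1 = 0.002553 V
The requested potential is V_1 = 0.002553 V.

Final answer: V_1 = 0.002553 V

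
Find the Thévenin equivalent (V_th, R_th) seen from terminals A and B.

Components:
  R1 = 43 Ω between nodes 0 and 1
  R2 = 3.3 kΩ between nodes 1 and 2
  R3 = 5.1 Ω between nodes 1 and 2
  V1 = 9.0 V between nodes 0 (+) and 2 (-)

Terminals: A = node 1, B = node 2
Step 1 — V_th is the open-circuit voltage V_A - V_B (nothing connected across the terminals).
Nodal analysis, taking node 2 as the 0 V reference.
Source V1 fixes V_0 = 9 V.
KCL at each unknown node (sum of currents leaving = 0; resistances in Ω):
  Node 1: (V_1 - 9)/43 + (V_1 - 0)/3300 + (V_1 - 0)/5.1 = 0
Collecting terms: 0.2196 × V_1 = 0.2093  =>  V_1 = 0.9529 V
V_th = V_1 - V_2 = 0.9529 - 0 = 0.9529 V
Step 2 — R_th: zero the source — replace V1 by a short circuit (node 2 merges into node 0) — and find the resistance seen between A (node 1) and B (node 0).
Reduce the network between node 1 (A) and node 0 (B) by series/parallel combination:
  Rp1 = R1 ‖ R2 ‖ R3 (parallel, all between nodes 0 and 1) = 1/(1/43 + 1/3300 + 1/5.1) = 4.553 Ω
R_th = 4.553 Ω

Final answer: V_th = 0.9529 V, R_th = 4.553 Ω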